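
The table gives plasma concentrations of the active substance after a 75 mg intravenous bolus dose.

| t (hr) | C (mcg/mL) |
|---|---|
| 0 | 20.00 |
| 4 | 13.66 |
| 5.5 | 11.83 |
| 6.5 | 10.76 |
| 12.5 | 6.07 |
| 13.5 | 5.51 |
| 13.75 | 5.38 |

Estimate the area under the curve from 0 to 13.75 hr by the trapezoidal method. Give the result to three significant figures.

Trapezoidal AUC_0→13.75:
  [0→4]: (20.00+13.66)/2 × 4 = 67.32
  [4→5.5]: (13.66+11.83)/2 × 1.5 = 19.1175
  [5.5→6.5]: (11.83+10.76)/2 × 1 = 11.295
  [6.5→12.5]: (10.76+6.07)/2 × 6 = 50.49
  [12.5→13.5]: (6.07+5.51)/2 × 1 = 5.79
  [13.5→13.75]: (5.51+5.38)/2 × 0.25 = 1.36125
  Sum = 155.37375 mcg/mL·hr

AUC = 155 mcg/mL·hr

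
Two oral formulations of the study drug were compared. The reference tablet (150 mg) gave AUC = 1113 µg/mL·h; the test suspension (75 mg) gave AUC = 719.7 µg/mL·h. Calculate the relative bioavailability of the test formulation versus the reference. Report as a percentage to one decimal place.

F_rel = (AUC_test/D_test) / (AUC_ref/D_ref)
      = (719.7/75) / (1113/150)
      = 9.596 / 7.42 = 1.2933 = 129.33%

F_rel = 129.3%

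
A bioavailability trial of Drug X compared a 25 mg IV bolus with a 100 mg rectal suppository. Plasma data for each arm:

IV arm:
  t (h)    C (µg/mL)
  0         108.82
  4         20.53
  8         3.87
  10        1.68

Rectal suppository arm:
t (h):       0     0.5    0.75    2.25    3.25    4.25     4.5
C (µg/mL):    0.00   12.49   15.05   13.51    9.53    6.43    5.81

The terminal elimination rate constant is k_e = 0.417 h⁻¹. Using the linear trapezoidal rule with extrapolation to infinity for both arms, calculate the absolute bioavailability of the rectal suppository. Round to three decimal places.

Trapezoidal AUC_0→10 (IV):
  [0→4]: (108.82+20.53)/2 × 4 = 258.7
  [4→8]: (20.53+3.87)/2 × 4 = 48.8
  [8→10]: (3.87+1.68)/2 × 2 = 5.55
  Sum = 313.05 µg/mL·h
IV tail: 1.68/0.417 = 4.029; AUC_iv,0→∞ = 313.05 + 4.029 = 317.079 µg/mL·h
Trapezoidal AUC_0→4.5 (rectal suppository):
  [0→0.5]: (0.00+12.49)/2 × 0.5 = 3.1225
  [0.5→0.75]: (12.49+15.05)/2 × 0.25 = 3.4425
  [0.75→2.25]: (15.05+13.51)/2 × 1.5 = 21.42
  [2.25→3.25]: (13.51+9.53)/2 × 1 = 11.52
  [3.25→4.25]: (9.53+6.43)/2 × 1 = 7.98
  [4.25→4.5]: (6.43+5.81)/2 × 0.25 = 1.53
  Sum = 49.015 µg/mL·h
rectal suppository tail: 5.81/0.417 = 13.933; AUC_ev,0→∞ = 49.015 + 13.933 = 62.948 µg/mL·h
F = (AUC_ev/D_ev)/(AUC_iv/D_iv) = (62.948/100)/(317.079/25) = 0.62948/12.68316 = 0.0496

F = 0.050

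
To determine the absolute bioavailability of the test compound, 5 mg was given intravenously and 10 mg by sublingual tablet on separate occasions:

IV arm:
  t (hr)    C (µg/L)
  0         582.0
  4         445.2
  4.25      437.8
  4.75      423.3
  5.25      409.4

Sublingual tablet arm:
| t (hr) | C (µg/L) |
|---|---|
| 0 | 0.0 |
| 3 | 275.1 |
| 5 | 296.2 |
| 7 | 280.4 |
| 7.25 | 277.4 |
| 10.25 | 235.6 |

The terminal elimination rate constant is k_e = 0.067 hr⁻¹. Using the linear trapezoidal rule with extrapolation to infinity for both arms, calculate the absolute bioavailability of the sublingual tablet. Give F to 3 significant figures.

Trapezoidal AUC_0→5.25 (IV):
  [0→4]: (582.0+445.2)/2 × 4 = 2054.4
  [4→4.25]: (445.2+437.8)/2 × 0.25 = 110.375
  [4.25→4.75]: (437.8+423.3)/2 × 0.5 = 215.275
  [4.75→5.25]: (423.3+409.4)/2 × 0.5 = 208.175
  Sum = 2588.225 µg/L·hr
IV tail: 409.4/0.067 = 6110.448; AUC_iv,0→∞ = 2588.225 + 6110.448 = 8698.673 µg/L·hr
Trapezoidal AUC_0→10.25 (sublingual tablet):
  [0→3]: (0.0+275.1)/2 × 3 = 412.65
  [3→5]: (275.1+296.2)/2 × 2 = 571.3
  [5→7]: (296.2+280.4)/2 × 2 = 576.6
  [7→7.25]: (280.4+277.4)/2 × 0.25 = 69.725
  [7.25→10.25]: (277.4+235.6)/2 × 3 = 769.5
  Sum = 2399.775 µg/L·hr
sublingual tablet tail: 235.6/0.067 = 3516.418; AUC_ev,0→∞ = 2399.775 + 3516.418 = 5916.193 µg/L·hr
F = (AUC_ev/D_ev)/(AUC_iv/D_iv) = (5916.193/10)/(8698.673/5) = 591.6193/1739.7346 = 0.3401

F = 0.340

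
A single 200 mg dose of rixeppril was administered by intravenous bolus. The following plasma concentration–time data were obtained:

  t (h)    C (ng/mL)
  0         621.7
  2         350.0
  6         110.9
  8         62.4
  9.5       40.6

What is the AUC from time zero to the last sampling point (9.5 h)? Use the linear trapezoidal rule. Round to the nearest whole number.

Trapezoidal AUC_0→9.5:
  [0→2]: (621.7+350.0)/2 × 2 = 971.7
  [2→6]: (350.0+110.9)/2 × 4 = 921.8
  [6→8]: (110.9+62.4)/2 × 2 = 173.3
  [8→9.5]: (62.4+40.6)/2 × 1.5 = 77.25
  Sum = 2144.05 ng/mL·h

AUC = 2144 ng/mL·h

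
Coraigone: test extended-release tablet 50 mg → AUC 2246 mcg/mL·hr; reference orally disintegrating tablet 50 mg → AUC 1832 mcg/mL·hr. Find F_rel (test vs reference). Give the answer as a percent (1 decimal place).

F_rel = 122.6%

F_rel = (AUC_test/D_test) / (AUC_ref/D_ref)
      = (2246/50) / (1832/50)
      = 44.92 / 36.64 = 1.2260 = 122.60%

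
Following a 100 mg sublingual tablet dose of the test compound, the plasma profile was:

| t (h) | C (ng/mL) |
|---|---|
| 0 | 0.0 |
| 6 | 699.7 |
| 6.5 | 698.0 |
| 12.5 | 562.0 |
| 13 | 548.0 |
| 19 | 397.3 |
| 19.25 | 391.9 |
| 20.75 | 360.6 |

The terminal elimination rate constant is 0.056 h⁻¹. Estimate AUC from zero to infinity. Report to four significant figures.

Trapezoidal AUC_0→20.75:
  [0→6]: (0.0+699.7)/2 × 6 = 2099.1
  [6→6.5]: (699.7+698.0)/2 × 0.5 = 349.425
  [6.5→12.5]: (698.0+562.0)/2 × 6 = 3780.0
  [12.5→13]: (562.0+548.0)/2 × 0.5 = 277.5
  [13→19]: (548.0+397.3)/2 × 6 = 2835.9
  [19→19.25]: (397.3+391.9)/2 × 0.25 = 98.65
  [19.25→20.75]: (391.9+360.6)/2 × 1.5 = 564.375
  Sum = 10004.95 ng/mL·h
Extrapolated tail: C_last / k_e = 360.6 / 0.056 = 6439.286
AUC_0→∞ = 10004.95 + 6439.286 = 16444.236 ng/mL·h

AUC = 16440 ng/mL·h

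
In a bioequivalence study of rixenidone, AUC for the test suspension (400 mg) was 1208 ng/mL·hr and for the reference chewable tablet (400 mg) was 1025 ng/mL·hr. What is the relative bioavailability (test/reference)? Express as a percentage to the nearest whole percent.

F_rel = (AUC_test/D_test) / (AUC_ref/D_ref)
      = (1208/400) / (1025/400)
      = 3.02 / 2.5625 = 1.1785 = 117.85%

F_rel = 118%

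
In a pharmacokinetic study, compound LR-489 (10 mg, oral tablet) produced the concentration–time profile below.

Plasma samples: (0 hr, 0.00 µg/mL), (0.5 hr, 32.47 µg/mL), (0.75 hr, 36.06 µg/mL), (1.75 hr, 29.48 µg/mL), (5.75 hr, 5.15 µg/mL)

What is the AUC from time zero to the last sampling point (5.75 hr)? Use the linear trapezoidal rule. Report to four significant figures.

AUC = 118.7 µg/mL·hr

Trapezoidal AUC_0→5.75:
  [0→0.5]: (0.00+32.47)/2 × 0.5 = 8.1175
  [0.5→0.75]: (32.47+36.06)/2 × 0.25 = 8.56625
  [0.75→1.75]: (36.06+29.48)/2 × 1 = 32.77
  [1.75→5.75]: (29.48+5.15)/2 × 4 = 69.26
  Sum = 118.71375 µg/mL·hr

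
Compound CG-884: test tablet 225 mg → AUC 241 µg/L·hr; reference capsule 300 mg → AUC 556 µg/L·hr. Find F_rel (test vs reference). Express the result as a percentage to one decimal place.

F_rel = (AUC_test/D_test) / (AUC_ref/D_ref)
      = (241/225) / (556/300)
      = 1.07111 / 1.85333 = 0.5779 = 57.79%

F_rel = 57.8%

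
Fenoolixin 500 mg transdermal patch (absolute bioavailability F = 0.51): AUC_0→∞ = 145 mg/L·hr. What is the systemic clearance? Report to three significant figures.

CL = F × Dose / AUC_0→∞
   = 0.51 × 500 / 145 = 1.75862 L/hr

CL = 1.76 L/hr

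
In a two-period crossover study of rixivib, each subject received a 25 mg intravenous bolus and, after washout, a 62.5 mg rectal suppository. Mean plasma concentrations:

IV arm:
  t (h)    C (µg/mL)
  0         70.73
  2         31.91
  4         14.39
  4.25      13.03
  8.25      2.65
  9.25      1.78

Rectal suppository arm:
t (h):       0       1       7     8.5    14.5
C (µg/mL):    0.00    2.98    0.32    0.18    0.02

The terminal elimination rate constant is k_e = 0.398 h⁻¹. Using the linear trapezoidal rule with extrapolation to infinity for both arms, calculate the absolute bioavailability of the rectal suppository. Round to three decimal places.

F = 0.026

Trapezoidal AUC_0→9.25 (IV):
  [0→2]: (70.73+31.91)/2 × 2 = 102.64
  [2→4]: (31.91+14.39)/2 × 2 = 46.3
  [4→4.25]: (14.39+13.03)/2 × 0.25 = 3.4275
  [4.25→8.25]: (13.03+2.65)/2 × 4 = 31.36
  [8.25→9.25]: (2.65+1.78)/2 × 1 = 2.215
  Sum = 185.9425 µg/mL·h
IV tail: 1.78/0.398 = 4.472; AUC_iv,0→∞ = 185.9425 + 4.472 = 190.4145 µg/mL·h
Trapezoidal AUC_0→14.5 (rectal suppository):
  [0→1]: (0.00+2.98)/2 × 1 = 1.49
  [1→7]: (2.98+0.32)/2 × 6 = 9.9
  [7→8.5]: (0.32+0.18)/2 × 1.5 = 0.375
  [8.5→14.5]: (0.18+0.02)/2 × 6 = 0.6
  Sum = 12.365 µg/mL·h
rectal suppository tail: 0.02/0.398 = 0.050; AUC_ev,0→∞ = 12.365 + 0.050 = 12.415 µg/mL·h
F = (AUC_ev/D_ev)/(AUC_iv/D_iv) = (12.415/62.5)/(190.4145/25) = 0.19864/7.61658 = 0.0261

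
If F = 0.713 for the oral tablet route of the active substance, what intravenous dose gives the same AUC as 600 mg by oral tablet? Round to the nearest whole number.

Systemic exposure from an extravascular dose = F × D_ev, so the equivalent IV dose is F × D_ev.
D_iv = F × D_ev = 0.713 × 600 = 427.8 mg

D_iv = 428 mg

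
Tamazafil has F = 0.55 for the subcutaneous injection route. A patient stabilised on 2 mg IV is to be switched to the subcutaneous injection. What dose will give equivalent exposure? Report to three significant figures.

D_subcutaneous = 3.64 mg

For equal systemic exposure: F × D_ev = D_iv
D_ev = D_iv / F = 2 / 0.55 = 3.63636 mg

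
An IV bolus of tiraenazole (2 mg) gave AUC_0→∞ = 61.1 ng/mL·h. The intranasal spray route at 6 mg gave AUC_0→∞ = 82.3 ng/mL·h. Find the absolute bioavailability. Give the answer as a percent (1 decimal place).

F = 44.9%

F = (AUC_ev / D_ev) / (AUC_iv / D_iv)
  = (82.3/6) / (61.1/2)
  = 13.7167 / 30.55 = 0.4490
  = 44.90%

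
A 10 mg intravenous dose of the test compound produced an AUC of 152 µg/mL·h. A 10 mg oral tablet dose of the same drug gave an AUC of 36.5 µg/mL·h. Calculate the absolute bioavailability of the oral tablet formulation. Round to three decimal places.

F = 0.240

F = (AUC_ev / D_ev) / (AUC_iv / D_iv)
  = (36.5/10) / (152/10)
  = 3.65 / 15.2 = 0.2401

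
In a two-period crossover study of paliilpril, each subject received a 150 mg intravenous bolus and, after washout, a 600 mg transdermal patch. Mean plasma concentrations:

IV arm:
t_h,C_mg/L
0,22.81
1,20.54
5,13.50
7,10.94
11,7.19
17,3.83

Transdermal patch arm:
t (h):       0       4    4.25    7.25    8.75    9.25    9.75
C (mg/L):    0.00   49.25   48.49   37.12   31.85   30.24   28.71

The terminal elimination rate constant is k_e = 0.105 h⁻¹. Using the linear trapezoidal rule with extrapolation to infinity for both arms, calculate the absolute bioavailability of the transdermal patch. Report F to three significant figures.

F = 0.676

Trapezoidal AUC_0→17 (IV):
  [0→1]: (22.81+20.54)/2 × 1 = 21.675
  [1→5]: (20.54+13.50)/2 × 4 = 68.08
  [5→7]: (13.50+10.94)/2 × 2 = 24.44
  [7→11]: (10.94+7.19)/2 × 4 = 36.26
  [11→17]: (7.19+3.83)/2 × 6 = 33.06
  Sum = 183.515 mg/L·h
IV tail: 3.83/0.105 = 36.476; AUC_iv,0→∞ = 183.515 + 36.476 = 219.991 mg/L·h
Trapezoidal AUC_0→9.75 (transdermal patch):
  [0→4]: (0.00+49.25)/2 × 4 = 98.5
  [4→4.25]: (49.25+48.49)/2 × 0.25 = 12.2175
  [4.25→7.25]: (48.49+37.12)/2 × 3 = 128.415
  [7.25→8.75]: (37.12+31.85)/2 × 1.5 = 51.7275
  [8.75→9.25]: (31.85+30.24)/2 × 0.5 = 15.5225
  [9.25→9.75]: (30.24+28.71)/2 × 0.5 = 14.7375
  Sum = 321.12 mg/L·h
transdermal patch tail: 28.71/0.105 = 273.429; AUC_ev,0→∞ = 321.12 + 273.429 = 594.549 mg/L·h
F = (AUC_ev/D_ev)/(AUC_iv/D_iv) = (594.549/600)/(219.991/150) = 0.990915/1.46661 = 0.6756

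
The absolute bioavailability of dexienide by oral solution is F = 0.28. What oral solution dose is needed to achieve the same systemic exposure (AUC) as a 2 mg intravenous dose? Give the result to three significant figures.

D_oral = 7.14 mg

For equal systemic exposure: F × D_ev = D_iv
D_ev = D_iv / F = 2 / 0.28 = 7.14286 mg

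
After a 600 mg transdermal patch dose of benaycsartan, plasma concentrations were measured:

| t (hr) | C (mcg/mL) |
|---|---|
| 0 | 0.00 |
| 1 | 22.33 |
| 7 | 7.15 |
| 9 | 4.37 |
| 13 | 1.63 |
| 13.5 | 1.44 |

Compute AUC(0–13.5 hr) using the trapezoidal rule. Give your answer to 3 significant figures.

Trapezoidal AUC_0→13.5:
  [0→1]: (0.00+22.33)/2 × 1 = 11.165
  [1→7]: (22.33+7.15)/2 × 6 = 88.44
  [7→9]: (7.15+4.37)/2 × 2 = 11.52
  [9→13]: (4.37+1.63)/2 × 4 = 12.0
  [13→13.5]: (1.63+1.44)/2 × 0.5 = 0.7675
  Sum = 123.8925 mcg/mL·hr

AUC = 124 mcg/mL·hr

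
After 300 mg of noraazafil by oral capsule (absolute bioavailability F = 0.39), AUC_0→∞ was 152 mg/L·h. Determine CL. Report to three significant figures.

CL = F × Dose / AUC_0→∞
   = 0.39 × 300 / 152 = 0.769737 L/h

CL = 0.770 L/h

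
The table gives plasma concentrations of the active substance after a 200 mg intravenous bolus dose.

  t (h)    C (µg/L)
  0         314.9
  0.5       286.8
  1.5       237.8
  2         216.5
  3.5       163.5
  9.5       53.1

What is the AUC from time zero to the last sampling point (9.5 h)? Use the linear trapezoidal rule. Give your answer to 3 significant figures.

Trapezoidal AUC_0→9.5:
  [0→0.5]: (314.9+286.8)/2 × 0.5 = 150.425
  [0.5→1.5]: (286.8+237.8)/2 × 1 = 262.3
  [1.5→2]: (237.8+216.5)/2 × 0.5 = 113.575
  [2→3.5]: (216.5+163.5)/2 × 1.5 = 285.0
  [3.5→9.5]: (163.5+53.1)/2 × 6 = 649.8
  Sum = 1461.1 µg/L·h

AUC = 1460 µg/L·h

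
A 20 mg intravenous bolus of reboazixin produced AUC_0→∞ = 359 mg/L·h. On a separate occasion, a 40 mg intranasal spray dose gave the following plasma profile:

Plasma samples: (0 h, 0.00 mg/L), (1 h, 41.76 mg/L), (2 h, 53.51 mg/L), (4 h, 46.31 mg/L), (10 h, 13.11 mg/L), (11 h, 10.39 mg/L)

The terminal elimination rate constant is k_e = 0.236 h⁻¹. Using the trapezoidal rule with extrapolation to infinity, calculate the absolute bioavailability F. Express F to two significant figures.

Trapezoidal AUC_0→11 (intranasal spray):
  [0→1]: (0.00+41.76)/2 × 1 = 20.88
  [1→2]: (41.76+53.51)/2 × 1 = 47.635
  [2→4]: (53.51+46.31)/2 × 2 = 99.82
  [4→10]: (46.31+13.11)/2 × 6 = 178.26
  [10→11]: (13.11+10.39)/2 × 1 = 11.75
  Sum = 358.345 mg/L·h
Tail: C_last/k_e = 10.39/0.236 = 44.025
AUC_0→∞ (intranasal spray) = 358.345 + 44.025 = 402.37 mg/L·h
F = (AUC_ev/D_ev)/(AUC_iv/D_iv) = (402.37/40)/(359/20) = 10.05925/17.95 = 0.5604

F = 0.56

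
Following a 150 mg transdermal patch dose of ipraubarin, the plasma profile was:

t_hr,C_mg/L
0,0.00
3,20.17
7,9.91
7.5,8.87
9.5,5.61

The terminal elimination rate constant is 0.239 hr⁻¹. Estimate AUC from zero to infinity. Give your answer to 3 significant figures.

Trapezoidal AUC_0→9.5:
  [0→3]: (0.00+20.17)/2 × 3 = 30.255
  [3→7]: (20.17+9.91)/2 × 4 = 60.16
  [7→7.5]: (9.91+8.87)/2 × 0.5 = 4.695
  [7.5→9.5]: (8.87+5.61)/2 × 2 = 14.48
  Sum = 109.59 mg/L·hr
Extrapolated tail: C_last / k_e = 5.61 / 0.239 = 23.473
AUC_0→∞ = 109.59 + 23.473 = 133.063 mg/L·hr

AUC = 133 mg/L·hr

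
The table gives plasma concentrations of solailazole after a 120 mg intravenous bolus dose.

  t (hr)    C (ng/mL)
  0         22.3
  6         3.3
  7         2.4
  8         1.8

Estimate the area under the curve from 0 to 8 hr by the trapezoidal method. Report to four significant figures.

Trapezoidal AUC_0→8:
  [0→6]: (22.3+3.3)/2 × 6 = 76.8
  [6→7]: (3.3+2.4)/2 × 1 = 2.85
  [7→8]: (2.4+1.8)/2 × 1 = 2.1
  Sum = 81.75 ng/mL·hr

AUC = 81.75 ng/mL·hr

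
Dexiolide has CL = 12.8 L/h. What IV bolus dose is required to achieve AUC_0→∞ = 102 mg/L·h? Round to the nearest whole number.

Dose = 1306 mg

Dose_iv = CL × AUC_0→∞
     = 12.8 × 102 = 1305.6 mg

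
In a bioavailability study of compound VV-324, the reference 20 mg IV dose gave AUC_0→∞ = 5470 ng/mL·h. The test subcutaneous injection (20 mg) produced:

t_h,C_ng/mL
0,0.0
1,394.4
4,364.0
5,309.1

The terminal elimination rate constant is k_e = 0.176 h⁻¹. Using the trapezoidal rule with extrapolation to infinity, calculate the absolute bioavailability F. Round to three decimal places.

F = 0.627

Trapezoidal AUC_0→5 (subcutaneous injection):
  [0→1]: (0.0+394.4)/2 × 1 = 197.2
  [1→4]: (394.4+364.0)/2 × 3 = 1137.6
  [4→5]: (364.0+309.1)/2 × 1 = 336.55
  Sum = 1671.35 ng/mL·h
Tail: C_last/k_e = 309.1/0.176 = 1756.250
AUC_0→∞ (subcutaneous injection) = 1671.35 + 1756.250 = 3427.6 ng/mL·h
F = (AUC_ev/D_ev)/(AUC_iv/D_iv) = (3427.6/20)/(5470/20) = 171.38/273.5 = 0.6266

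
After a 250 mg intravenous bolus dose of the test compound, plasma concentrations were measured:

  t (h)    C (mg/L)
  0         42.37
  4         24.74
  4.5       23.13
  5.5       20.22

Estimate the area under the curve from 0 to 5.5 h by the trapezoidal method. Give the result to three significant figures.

AUC = 168 mg/L·h

Trapezoidal AUC_0→5.5:
  [0→4]: (42.37+24.74)/2 × 4 = 134.22
  [4→4.5]: (24.74+23.13)/2 × 0.5 = 11.9675
  [4.5→5.5]: (23.13+20.22)/2 × 1 = 21.675
  Sum = 167.8625 mg/L·h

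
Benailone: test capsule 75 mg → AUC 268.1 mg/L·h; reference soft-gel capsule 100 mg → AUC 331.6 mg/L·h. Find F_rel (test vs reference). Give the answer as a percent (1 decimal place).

F_rel = 107.8%

F_rel = (AUC_test/D_test) / (AUC_ref/D_ref)
      = (268.1/75) / (331.6/100)
      = 3.57467 / 3.316 = 1.0780 = 107.80%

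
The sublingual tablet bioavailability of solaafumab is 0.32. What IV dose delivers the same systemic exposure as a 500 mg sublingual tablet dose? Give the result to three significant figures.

D_iv = 160 mg

Systemic exposure from an extravascular dose = F × D_ev, so the equivalent IV dose is F × D_ev.
D_iv = F × D_ev = 0.32 × 500 = 160 mg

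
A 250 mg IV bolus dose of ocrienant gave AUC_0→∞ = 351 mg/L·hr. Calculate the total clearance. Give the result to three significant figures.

CL = 0.712 L/hr

CL = Dose_iv / AUC_0→∞
   = 250 / 351 = 0.712251 L/hr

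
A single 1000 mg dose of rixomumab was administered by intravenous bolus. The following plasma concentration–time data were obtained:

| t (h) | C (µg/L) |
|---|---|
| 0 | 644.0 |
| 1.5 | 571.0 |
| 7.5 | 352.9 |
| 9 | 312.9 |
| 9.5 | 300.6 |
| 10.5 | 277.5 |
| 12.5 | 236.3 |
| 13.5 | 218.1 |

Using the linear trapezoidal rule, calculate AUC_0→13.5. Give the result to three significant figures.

AUC = 5370 µg/L·h

Trapezoidal AUC_0→13.5:
  [0→1.5]: (644.0+571.0)/2 × 1.5 = 911.25
  [1.5→7.5]: (571.0+352.9)/2 × 6 = 2771.7
  [7.5→9]: (352.9+312.9)/2 × 1.5 = 499.35
  [9→9.5]: (312.9+300.6)/2 × 0.5 = 153.375
  [9.5→10.5]: (300.6+277.5)/2 × 1 = 289.05
  [10.5→12.5]: (277.5+236.3)/2 × 2 = 513.8
  [12.5→13.5]: (236.3+218.1)/2 × 1 = 227.2
  Sum = 5365.725 µg/L·h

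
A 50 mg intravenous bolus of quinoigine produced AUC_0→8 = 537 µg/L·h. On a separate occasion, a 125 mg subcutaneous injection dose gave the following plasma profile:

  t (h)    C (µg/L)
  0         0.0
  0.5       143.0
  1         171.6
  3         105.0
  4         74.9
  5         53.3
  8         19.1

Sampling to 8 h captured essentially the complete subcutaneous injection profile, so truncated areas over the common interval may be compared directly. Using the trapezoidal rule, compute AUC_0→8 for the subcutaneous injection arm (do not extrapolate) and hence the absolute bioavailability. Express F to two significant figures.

F = 0.49

Trapezoidal AUC_0→8 (subcutaneous injection):
  [0→0.5]: (0.0+143.0)/2 × 0.5 = 35.75
  [0.5→1]: (143.0+171.6)/2 × 0.5 = 78.65
  [1→3]: (171.6+105.0)/2 × 2 = 276.6
  [3→4]: (105.0+74.9)/2 × 1 = 89.95
  [4→5]: (74.9+53.3)/2 × 1 = 64.1
  [5→8]: (53.3+19.1)/2 × 3 = 108.6
  Sum = 653.65 µg/L·h
F = (AUC_ev/D_ev)/(AUC_iv/D_iv) = (653.65/125)/(537/50) = 5.2292/10.74 = 0.4869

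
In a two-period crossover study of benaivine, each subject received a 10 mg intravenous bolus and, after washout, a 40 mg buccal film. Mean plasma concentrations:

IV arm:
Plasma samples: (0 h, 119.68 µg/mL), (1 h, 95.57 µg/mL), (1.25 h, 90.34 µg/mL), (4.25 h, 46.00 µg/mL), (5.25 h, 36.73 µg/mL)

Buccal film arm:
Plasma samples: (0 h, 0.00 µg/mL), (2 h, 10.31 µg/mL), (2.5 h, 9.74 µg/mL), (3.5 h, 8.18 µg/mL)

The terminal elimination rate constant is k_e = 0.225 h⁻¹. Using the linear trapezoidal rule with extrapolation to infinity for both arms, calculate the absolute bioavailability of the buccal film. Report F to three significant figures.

Trapezoidal AUC_0→5.25 (IV):
  [0→1]: (119.68+95.57)/2 × 1 = 107.625
  [1→1.25]: (95.57+90.34)/2 × 0.25 = 23.23875
  [1.25→4.25]: (90.34+46.00)/2 × 3 = 204.51
  [4.25→5.25]: (46.00+36.73)/2 × 1 = 41.365
  Sum = 376.73875 µg/mL·h
IV tail: 36.73/0.225 = 163.244; AUC_iv,0→∞ = 376.73875 + 163.244 = 539.98275 µg/mL·h
Trapezoidal AUC_0→3.5 (buccal film):
  [0→2]: (0.00+10.31)/2 × 2 = 10.31
  [2→2.5]: (10.31+9.74)/2 × 0.5 = 5.0125
  [2.5→3.5]: (9.74+8.18)/2 × 1 = 8.96
  Sum = 24.2825 µg/mL·h
buccal film tail: 8.18/0.225 = 36.356; AUC_ev,0→∞ = 24.2825 + 36.356 = 60.6385 µg/mL·h
F = (AUC_ev/D_ev)/(AUC_iv/D_iv) = (60.6385/40)/(539.98275/10) = 1.5159625/53.998275 = 0.0281

F = 0.0281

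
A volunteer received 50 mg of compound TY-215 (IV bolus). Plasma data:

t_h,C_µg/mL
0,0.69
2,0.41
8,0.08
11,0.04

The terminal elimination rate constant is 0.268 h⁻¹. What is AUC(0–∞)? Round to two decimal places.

Trapezoidal AUC_0→11:
  [0→2]: (0.69+0.41)/2 × 2 = 1.1
  [2→8]: (0.41+0.08)/2 × 6 = 1.47
  [8→11]: (0.08+0.04)/2 × 3 = 0.18
  Sum = 2.75 µg/mL·h
Extrapolated tail: C_last / k_e = 0.04 / 0.268 = 0.149
AUC_0→∞ = 2.75 + 0.149 = 2.899 µg/mL·h

AUC = 2.90 µg/mL·h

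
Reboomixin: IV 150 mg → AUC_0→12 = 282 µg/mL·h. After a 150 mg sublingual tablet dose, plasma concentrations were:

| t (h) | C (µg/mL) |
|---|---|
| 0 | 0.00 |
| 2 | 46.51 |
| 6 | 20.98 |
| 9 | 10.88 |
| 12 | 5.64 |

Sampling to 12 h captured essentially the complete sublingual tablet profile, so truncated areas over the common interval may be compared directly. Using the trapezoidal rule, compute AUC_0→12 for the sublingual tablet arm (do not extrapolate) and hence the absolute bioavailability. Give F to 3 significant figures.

Trapezoidal AUC_0→12 (sublingual tablet):
  [0→2]: (0.00+46.51)/2 × 2 = 46.51
  [2→6]: (46.51+20.98)/2 × 4 = 134.98
  [6→9]: (20.98+10.88)/2 × 3 = 47.79
  [9→12]: (10.88+5.64)/2 × 3 = 24.78
  Sum = 254.06 µg/mL·h
F = (AUC_ev/D_ev)/(AUC_iv/D_iv) = (254.06/150)/(282/150) = 1.69373/1.88 = 0.9009

F = 0.901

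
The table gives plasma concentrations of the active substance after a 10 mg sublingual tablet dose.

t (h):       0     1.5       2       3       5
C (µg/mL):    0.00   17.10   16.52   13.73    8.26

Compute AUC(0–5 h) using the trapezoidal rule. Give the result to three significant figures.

AUC = 58.3 µg/mL·h

Trapezoidal AUC_0→5:
  [0→1.5]: (0.00+17.10)/2 × 1.5 = 12.825
  [1.5→2]: (17.10+16.52)/2 × 0.5 = 8.405
  [2→3]: (16.52+13.73)/2 × 1 = 15.125
  [3→5]: (13.73+8.26)/2 × 2 = 21.99
  Sum = 58.345 µg/mL·h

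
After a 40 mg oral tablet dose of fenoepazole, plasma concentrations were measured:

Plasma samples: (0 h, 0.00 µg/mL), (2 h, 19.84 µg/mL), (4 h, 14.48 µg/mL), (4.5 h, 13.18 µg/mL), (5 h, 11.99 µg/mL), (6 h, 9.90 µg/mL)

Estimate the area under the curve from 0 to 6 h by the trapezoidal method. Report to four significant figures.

Trapezoidal AUC_0→6:
  [0→2]: (0.00+19.84)/2 × 2 = 19.84
  [2→4]: (19.84+14.48)/2 × 2 = 34.32
  [4→4.5]: (14.48+13.18)/2 × 0.5 = 6.915
  [4.5→5]: (13.18+11.99)/2 × 0.5 = 6.2925
  [5→6]: (11.99+9.90)/2 × 1 = 10.945
  Sum = 78.3125 µg/mL·h

AUC = 78.31 µg/mL·h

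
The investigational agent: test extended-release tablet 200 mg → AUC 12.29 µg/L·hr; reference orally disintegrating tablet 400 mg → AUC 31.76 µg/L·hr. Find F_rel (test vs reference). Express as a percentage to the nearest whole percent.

F_rel = (AUC_test/D_test) / (AUC_ref/D_ref)
      = (12.29/200) / (31.76/400)
      = 0.06145 / 0.0794 = 0.7739 = 77.39%

F_rel = 77%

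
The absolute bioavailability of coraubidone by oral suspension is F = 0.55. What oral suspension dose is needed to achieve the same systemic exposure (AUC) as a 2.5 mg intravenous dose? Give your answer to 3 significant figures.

For equal systemic exposure: F × D_ev = D_iv
D_ev = D_iv / F = 2.5 / 0.55 = 4.54545 mg

D_oral = 4.55 mg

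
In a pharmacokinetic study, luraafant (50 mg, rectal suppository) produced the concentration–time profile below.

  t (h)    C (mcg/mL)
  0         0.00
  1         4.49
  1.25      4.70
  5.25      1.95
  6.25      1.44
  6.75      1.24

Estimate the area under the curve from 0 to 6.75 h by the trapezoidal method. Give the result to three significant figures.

Trapezoidal AUC_0→6.75:
  [0→1]: (0.00+4.49)/2 × 1 = 2.245
  [1→1.25]: (4.49+4.70)/2 × 0.25 = 1.14875
  [1.25→5.25]: (4.70+1.95)/2 × 4 = 13.3
  [5.25→6.25]: (1.95+1.44)/2 × 1 = 1.695
  [6.25→6.75]: (1.44+1.24)/2 × 0.5 = 0.67
  Sum = 19.05875 mcg/mL·h

AUC = 19.1 mcg/mL·h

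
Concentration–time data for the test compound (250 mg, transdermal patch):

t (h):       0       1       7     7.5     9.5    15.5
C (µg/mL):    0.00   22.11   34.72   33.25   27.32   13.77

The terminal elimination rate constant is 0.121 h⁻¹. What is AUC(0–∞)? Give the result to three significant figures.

AUC = 496 µg/mL·h

Trapezoidal AUC_0→15.5:
  [0→1]: (0.00+22.11)/2 × 1 = 11.055
  [1→7]: (22.11+34.72)/2 × 6 = 170.49
  [7→7.5]: (34.72+33.25)/2 × 0.5 = 16.9925
  [7.5→9.5]: (33.25+27.32)/2 × 2 = 60.57
  [9.5→15.5]: (27.32+13.77)/2 × 6 = 123.27
  Sum = 382.3775 µg/mL·h
Extrapolated tail: C_last / k_e = 13.77 / 0.121 = 113.802
AUC_0→∞ = 382.3775 + 113.802 = 496.1795 µg/mL·h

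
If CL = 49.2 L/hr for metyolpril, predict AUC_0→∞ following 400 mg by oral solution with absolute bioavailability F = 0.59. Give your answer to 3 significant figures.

AUC = 4.80 mg/L·hr

AUC_0→∞ = F × Dose / CL
        = 0.59 × 400 / 49.2 = 4.79675 mg/L·hr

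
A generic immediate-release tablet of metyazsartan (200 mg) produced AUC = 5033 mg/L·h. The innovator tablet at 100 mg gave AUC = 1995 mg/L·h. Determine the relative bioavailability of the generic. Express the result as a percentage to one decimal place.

F_rel = 126.1%

F_rel = (AUC_test/D_test) / (AUC_ref/D_ref)
      = (5033/200) / (1995/100)
      = 25.165 / 19.95 = 1.2614 = 126.14%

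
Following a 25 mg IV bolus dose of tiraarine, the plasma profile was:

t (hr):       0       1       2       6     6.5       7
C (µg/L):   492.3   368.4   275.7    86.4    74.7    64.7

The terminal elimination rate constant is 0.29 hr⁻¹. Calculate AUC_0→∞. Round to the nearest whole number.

AUC = 1775 µg/L·hr

Trapezoidal AUC_0→7:
  [0→1]: (492.3+368.4)/2 × 1 = 430.35
  [1→2]: (368.4+275.7)/2 × 1 = 322.05
  [2→6]: (275.7+86.4)/2 × 4 = 724.2
  [6→6.5]: (86.4+74.7)/2 × 0.5 = 40.275
  [6.5→7]: (74.7+64.7)/2 × 0.5 = 34.85
  Sum = 1551.725 µg/L·hr
Extrapolated tail: C_last / k_e = 64.7 / 0.29 = 223.103
AUC_0→∞ = 1551.725 + 223.103 = 1774.828 µg/L·hr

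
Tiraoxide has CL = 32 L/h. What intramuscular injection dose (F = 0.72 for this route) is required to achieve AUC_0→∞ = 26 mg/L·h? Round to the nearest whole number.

Dose = 1156 mg

Dose = CL × AUC_0→∞ / F
     = 32 × 26 / 0.72 = 1155.56 mg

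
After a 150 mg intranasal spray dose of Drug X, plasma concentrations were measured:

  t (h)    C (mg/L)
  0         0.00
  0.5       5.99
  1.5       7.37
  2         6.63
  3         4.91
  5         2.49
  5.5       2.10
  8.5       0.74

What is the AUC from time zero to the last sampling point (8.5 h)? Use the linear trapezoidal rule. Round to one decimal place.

Trapezoidal AUC_0→8.5:
  [0→0.5]: (0.00+5.99)/2 × 0.5 = 1.4975
  [0.5→1.5]: (5.99+7.37)/2 × 1 = 6.68
  [1.5→2]: (7.37+6.63)/2 × 0.5 = 3.5
  [2→3]: (6.63+4.91)/2 × 1 = 5.77
  [3→5]: (4.91+2.49)/2 × 2 = 7.4
  [5→5.5]: (2.49+2.10)/2 × 0.5 = 1.1475
  [5.5→8.5]: (2.10+0.74)/2 × 3 = 4.26
  Sum = 30.255 mg/L·h

AUC = 30.3 mg/L·h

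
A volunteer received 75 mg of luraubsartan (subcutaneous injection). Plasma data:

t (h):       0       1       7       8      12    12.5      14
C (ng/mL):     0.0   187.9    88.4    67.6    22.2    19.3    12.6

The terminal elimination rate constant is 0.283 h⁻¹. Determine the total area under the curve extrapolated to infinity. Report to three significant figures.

AUC = 1260 ng/mL·h

Trapezoidal AUC_0→14:
  [0→1]: (0.0+187.9)/2 × 1 = 93.95
  [1→7]: (187.9+88.4)/2 × 6 = 828.9
  [7→8]: (88.4+67.6)/2 × 1 = 78.0
  [8→12]: (67.6+22.2)/2 × 4 = 179.6
  [12→12.5]: (22.2+19.3)/2 × 0.5 = 10.375
  [12.5→14]: (19.3+12.6)/2 × 1.5 = 23.925
  Sum = 1214.75 ng/mL·h
Extrapolated tail: C_last / k_e = 12.6 / 0.283 = 44.523
AUC_0→∞ = 1214.75 + 44.523 = 1259.273 ng/mL·h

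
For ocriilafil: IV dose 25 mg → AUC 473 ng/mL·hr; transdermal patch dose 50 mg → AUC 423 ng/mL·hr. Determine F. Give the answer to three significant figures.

F = 0.447

F = (AUC_ev / D_ev) / (AUC_iv / D_iv)
  = (423/50) / (473/25)
  = 8.46 / 18.92 = 0.4471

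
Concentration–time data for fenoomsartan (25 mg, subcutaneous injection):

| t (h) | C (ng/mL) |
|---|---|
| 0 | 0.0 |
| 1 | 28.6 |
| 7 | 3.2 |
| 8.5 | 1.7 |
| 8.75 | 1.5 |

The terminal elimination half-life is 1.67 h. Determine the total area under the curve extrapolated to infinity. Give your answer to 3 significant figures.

Trapezoidal AUC_0→8.75:
  [0→1]: (0.0+28.6)/2 × 1 = 14.3
  [1→7]: (28.6+3.2)/2 × 6 = 95.4
  [7→8.5]: (3.2+1.7)/2 × 1.5 = 3.675
  [8.5→8.75]: (1.7+1.5)/2 × 0.25 = 0.4
  Sum = 113.775 ng/mL·h
k_e = ln2 / t½ = 0.693147 / 1.67 = 0.4151 h^-1
Extrapolated tail: C_last / k_e = 1.5 / 0.4151 = 3.614
AUC_0→∞ = 113.775 + 3.614 = 117.389 ng/mL·h

AUC = 117 ng/mL·h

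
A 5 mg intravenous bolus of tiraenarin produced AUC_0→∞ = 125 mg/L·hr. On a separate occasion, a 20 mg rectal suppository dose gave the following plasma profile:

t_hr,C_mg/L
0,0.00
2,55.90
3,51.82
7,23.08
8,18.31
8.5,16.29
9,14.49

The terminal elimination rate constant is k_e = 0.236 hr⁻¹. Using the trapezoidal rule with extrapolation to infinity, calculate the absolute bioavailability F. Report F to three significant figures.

F = 0.716

Trapezoidal AUC_0→9 (rectal suppository):
  [0→2]: (0.00+55.90)/2 × 2 = 55.9
  [2→3]: (55.90+51.82)/2 × 1 = 53.86
  [3→7]: (51.82+23.08)/2 × 4 = 149.8
  [7→8]: (23.08+18.31)/2 × 1 = 20.695
  [8→8.5]: (18.31+16.29)/2 × 0.5 = 8.65
  [8.5→9]: (16.29+14.49)/2 × 0.5 = 7.695
  Sum = 296.6 mg/L·hr
Tail: C_last/k_e = 14.49/0.236 = 61.398
AUC_0→∞ (rectal suppository) = 296.6 + 61.398 = 357.998 mg/L·hr
F = (AUC_ev/D_ev)/(AUC_iv/D_iv) = (357.998/20)/(125/5) = 17.8999/25 = 0.7160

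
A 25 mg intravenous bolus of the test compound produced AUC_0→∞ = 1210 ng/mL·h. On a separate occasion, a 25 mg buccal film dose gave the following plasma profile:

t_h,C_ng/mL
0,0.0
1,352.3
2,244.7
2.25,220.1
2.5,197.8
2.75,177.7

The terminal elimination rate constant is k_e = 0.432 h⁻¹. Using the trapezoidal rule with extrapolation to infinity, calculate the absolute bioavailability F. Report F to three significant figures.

F = 0.862

Trapezoidal AUC_0→2.75 (buccal film):
  [0→1]: (0.0+352.3)/2 × 1 = 176.15
  [1→2]: (352.3+244.7)/2 × 1 = 298.5
  [2→2.25]: (244.7+220.1)/2 × 0.25 = 58.1
  [2.25→2.5]: (220.1+197.8)/2 × 0.25 = 52.2375
  [2.5→2.75]: (197.8+177.7)/2 × 0.25 = 46.9375
  Sum = 631.925 ng/mL·h
Tail: C_last/k_e = 177.7/0.432 = 411.343
AUC_0→∞ (buccal film) = 631.925 + 411.343 = 1043.268 ng/mL·h
F = (AUC_ev/D_ev)/(AUC_iv/D_iv) = (1043.268/25)/(1210/25) = 41.73072/48.4 = 0.8622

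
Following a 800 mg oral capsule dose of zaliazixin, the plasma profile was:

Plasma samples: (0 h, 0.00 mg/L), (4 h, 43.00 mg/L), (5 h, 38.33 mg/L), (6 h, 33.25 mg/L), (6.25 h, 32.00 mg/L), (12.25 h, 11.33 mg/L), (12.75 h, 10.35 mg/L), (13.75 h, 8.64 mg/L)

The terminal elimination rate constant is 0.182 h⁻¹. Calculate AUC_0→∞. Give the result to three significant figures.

Trapezoidal AUC_0→13.75:
  [0→4]: (0.00+43.00)/2 × 4 = 86.0
  [4→5]: (43.00+38.33)/2 × 1 = 40.665
  [5→6]: (38.33+33.25)/2 × 1 = 35.79
  [6→6.25]: (33.25+32.00)/2 × 0.25 = 8.15625
  [6.25→12.25]: (32.00+11.33)/2 × 6 = 129.99
  [12.25→12.75]: (11.33+10.35)/2 × 0.5 = 5.42
  [12.75→13.75]: (10.35+8.64)/2 × 1 = 9.495
  Sum = 315.51625 mg/L·h
Extrapolated tail: C_last / k_e = 8.64 / 0.182 = 47.473
AUC_0→∞ = 315.51625 + 47.473 = 362.98925 mg/L·h

AUC = 363 mg/L·h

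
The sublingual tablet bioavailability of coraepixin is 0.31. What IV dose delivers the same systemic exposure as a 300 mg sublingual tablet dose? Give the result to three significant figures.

D_iv = 93.0 mg

Systemic exposure from an extravascular dose = F × D_ev, so the equivalent IV dose is F × D_ev.
D_iv = F × D_ev = 0.31 × 300 = 93 mg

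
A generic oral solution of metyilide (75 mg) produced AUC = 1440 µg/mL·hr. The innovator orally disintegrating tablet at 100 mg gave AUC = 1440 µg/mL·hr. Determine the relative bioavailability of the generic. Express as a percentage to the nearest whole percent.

F_rel = (AUC_test/D_test) / (AUC_ref/D_ref)
      = (1440/75) / (1440/100)
      = 19.2 / 14.4 = 1.3333 = 133.33%

F_rel = 133%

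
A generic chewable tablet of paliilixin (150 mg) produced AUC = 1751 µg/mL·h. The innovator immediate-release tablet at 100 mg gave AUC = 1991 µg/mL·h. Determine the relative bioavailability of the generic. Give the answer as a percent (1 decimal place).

F_rel = (AUC_test/D_test) / (AUC_ref/D_ref)
      = (1751/150) / (1991/100)
      = 11.6733 / 19.91 = 0.5863 = 58.63%

F_rel = 58.6%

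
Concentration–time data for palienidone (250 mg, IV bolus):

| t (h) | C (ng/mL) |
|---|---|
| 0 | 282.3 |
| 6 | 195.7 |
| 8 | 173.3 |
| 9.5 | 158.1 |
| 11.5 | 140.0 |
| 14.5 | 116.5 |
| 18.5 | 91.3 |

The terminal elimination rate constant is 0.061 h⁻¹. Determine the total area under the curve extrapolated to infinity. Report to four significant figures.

AUC = 4647 ng/mL·h

Trapezoidal AUC_0→18.5:
  [0→6]: (282.3+195.7)/2 × 6 = 1434.0
  [6→8]: (195.7+173.3)/2 × 2 = 369.0
  [8→9.5]: (173.3+158.1)/2 × 1.5 = 248.55
  [9.5→11.5]: (158.1+140.0)/2 × 2 = 298.1
  [11.5→14.5]: (140.0+116.5)/2 × 3 = 384.75
  [14.5→18.5]: (116.5+91.3)/2 × 4 = 415.6
  Sum = 3150.0 ng/mL·h
Extrapolated tail: C_last / k_e = 91.3 / 0.061 = 1496.721
AUC_0→∞ = 3150.0 + 1496.721 = 4646.721 ng/mL·h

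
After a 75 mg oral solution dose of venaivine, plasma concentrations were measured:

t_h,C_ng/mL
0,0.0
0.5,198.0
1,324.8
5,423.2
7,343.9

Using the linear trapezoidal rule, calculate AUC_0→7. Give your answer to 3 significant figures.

AUC = 2440 ng/mL·h

Trapezoidal AUC_0→7:
  [0→0.5]: (0.0+198.0)/2 × 0.5 = 49.5
  [0.5→1]: (198.0+324.8)/2 × 0.5 = 130.7
  [1→5]: (324.8+423.2)/2 × 4 = 1496.0
  [5→7]: (423.2+343.9)/2 × 2 = 767.1
  Sum = 2443.3 ng/mL·h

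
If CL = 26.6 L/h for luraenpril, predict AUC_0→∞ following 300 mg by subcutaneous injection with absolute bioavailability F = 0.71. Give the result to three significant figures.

AUC_0→∞ = F × Dose / CL
        = 0.71 × 300 / 26.6 = 8.00752 mg/L·h

AUC = 8.01 mg/L·h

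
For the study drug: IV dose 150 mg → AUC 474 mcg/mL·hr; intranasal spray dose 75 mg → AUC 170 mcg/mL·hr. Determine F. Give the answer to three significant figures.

F = (AUC_ev / D_ev) / (AUC_iv / D_iv)
  = (170/75) / (474/150)
  = 2.26667 / 3.16 = 0.7173

F = 0.717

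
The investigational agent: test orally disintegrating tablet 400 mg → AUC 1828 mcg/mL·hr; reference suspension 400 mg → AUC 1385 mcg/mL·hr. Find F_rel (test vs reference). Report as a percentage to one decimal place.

F_rel = 132.0%

F_rel = (AUC_test/D_test) / (AUC_ref/D_ref)
      = (1828/400) / (1385/400)
      = 4.57 / 3.4625 = 1.3199 = 131.99%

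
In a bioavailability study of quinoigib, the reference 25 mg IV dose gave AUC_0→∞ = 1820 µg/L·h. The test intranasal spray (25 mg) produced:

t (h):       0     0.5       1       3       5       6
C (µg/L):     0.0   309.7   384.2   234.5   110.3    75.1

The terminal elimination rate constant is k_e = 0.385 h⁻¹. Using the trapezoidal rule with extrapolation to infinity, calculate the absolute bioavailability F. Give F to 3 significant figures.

Trapezoidal AUC_0→6 (intranasal spray):
  [0→0.5]: (0.0+309.7)/2 × 0.5 = 77.425
  [0.5→1]: (309.7+384.2)/2 × 0.5 = 173.475
  [1→3]: (384.2+234.5)/2 × 2 = 618.7
  [3→5]: (234.5+110.3)/2 × 2 = 344.8
  [5→6]: (110.3+75.1)/2 × 1 = 92.7
  Sum = 1307.1 µg/L·h
Tail: C_last/k_e = 75.1/0.385 = 195.065
AUC_0→∞ (intranasal spray) = 1307.1 + 195.065 = 1502.165 µg/L·h
F = (AUC_ev/D_ev)/(AUC_iv/D_iv) = (1502.165/25)/(1820/25) = 60.0866/72.8 = 0.8254

F = 0.825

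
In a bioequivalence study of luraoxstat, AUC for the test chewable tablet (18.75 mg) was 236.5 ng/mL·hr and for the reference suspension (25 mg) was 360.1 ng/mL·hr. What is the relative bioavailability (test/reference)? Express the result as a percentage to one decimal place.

F_rel = (AUC_test/D_test) / (AUC_ref/D_ref)
      = (236.5/18.75) / (360.1/25)
      = 12.6133 / 14.404 = 0.8757 = 87.57%

F_rel = 87.6%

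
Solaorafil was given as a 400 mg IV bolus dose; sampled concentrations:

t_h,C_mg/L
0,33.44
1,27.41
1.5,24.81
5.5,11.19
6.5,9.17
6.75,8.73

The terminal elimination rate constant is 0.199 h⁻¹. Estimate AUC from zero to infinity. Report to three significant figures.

Trapezoidal AUC_0→6.75:
  [0→1]: (33.44+27.41)/2 × 1 = 30.425
  [1→1.5]: (27.41+24.81)/2 × 0.5 = 13.055
  [1.5→5.5]: (24.81+11.19)/2 × 4 = 72.0
  [5.5→6.5]: (11.19+9.17)/2 × 1 = 10.18
  [6.5→6.75]: (9.17+8.73)/2 × 0.25 = 2.2375
  Sum = 127.8975 mg/L·h
Extrapolated tail: C_last / k_e = 8.73 / 0.199 = 43.869
AUC_0→∞ = 127.8975 + 43.869 = 171.7665 mg/L·h

AUC = 172 mg/L·h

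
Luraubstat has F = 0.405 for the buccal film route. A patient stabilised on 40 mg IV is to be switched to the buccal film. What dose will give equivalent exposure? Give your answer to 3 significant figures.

D_buccal = 98.8 mg

For equal systemic exposure: F × D_ev = D_iv
D_ev = D_iv / F = 40 / 0.405 = 98.7654 mg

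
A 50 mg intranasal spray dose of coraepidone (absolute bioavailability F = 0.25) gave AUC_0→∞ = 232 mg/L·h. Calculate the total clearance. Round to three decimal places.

CL = F × Dose / AUC_0→∞
   = 0.25 × 50 / 232 = 0.0538793 L/h

CL = 0.054 L/h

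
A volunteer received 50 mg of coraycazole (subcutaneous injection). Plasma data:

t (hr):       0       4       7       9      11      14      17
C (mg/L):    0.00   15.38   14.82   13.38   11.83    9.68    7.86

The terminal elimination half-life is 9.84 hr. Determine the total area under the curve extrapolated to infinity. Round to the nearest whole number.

AUC = 300 mg/L·hr

Trapezoidal AUC_0→17:
  [0→4]: (0.00+15.38)/2 × 4 = 30.76
  [4→7]: (15.38+14.82)/2 × 3 = 45.3
  [7→9]: (14.82+13.38)/2 × 2 = 28.2
  [9→11]: (13.38+11.83)/2 × 2 = 25.21
  [11→14]: (11.83+9.68)/2 × 3 = 32.265
  [14→17]: (9.68+7.86)/2 × 3 = 26.31
  Sum = 188.045 mg/L·hr
k_e = ln2 / t½ = 0.693147 / 9.84 = 0.0704 hr^-1
Extrapolated tail: C_last / k_e = 7.86 / 0.0704 = 111.648
AUC_0→∞ = 188.045 + 111.648 = 299.693 mg/L·hr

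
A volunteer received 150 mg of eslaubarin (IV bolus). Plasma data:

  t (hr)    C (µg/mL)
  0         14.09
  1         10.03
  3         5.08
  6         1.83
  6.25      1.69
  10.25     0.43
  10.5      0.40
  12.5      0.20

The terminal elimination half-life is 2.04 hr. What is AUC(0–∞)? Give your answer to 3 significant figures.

AUC = 43.5 µg/mL·hr

Trapezoidal AUC_0→12.5:
  [0→1]: (14.09+10.03)/2 × 1 = 12.06
  [1→3]: (10.03+5.08)/2 × 2 = 15.11
  [3→6]: (5.08+1.83)/2 × 3 = 10.365
  [6→6.25]: (1.83+1.69)/2 × 0.25 = 0.44
  [6.25→10.25]: (1.69+0.43)/2 × 4 = 4.24
  [10.25→10.5]: (0.43+0.40)/2 × 0.25 = 0.10375
  [10.5→12.5]: (0.40+0.20)/2 × 2 = 0.6
  Sum = 42.91875 µg/mL·hr
k_e = ln2 / t½ = 0.693147 / 2.04 = 0.3398 hr^-1
Extrapolated tail: C_last / k_e = 0.20 / 0.3398 = 0.589
AUC_0→∞ = 42.91875 + 0.589 = 43.50775 µg/mL·hr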